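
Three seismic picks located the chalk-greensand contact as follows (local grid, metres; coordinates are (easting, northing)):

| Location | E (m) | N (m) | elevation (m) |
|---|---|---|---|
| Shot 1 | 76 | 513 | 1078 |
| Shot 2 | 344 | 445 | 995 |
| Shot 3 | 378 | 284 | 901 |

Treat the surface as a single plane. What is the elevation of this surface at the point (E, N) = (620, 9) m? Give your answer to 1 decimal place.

Let the plane be z = a·E + b·N + c.
Shot 2−Shot 1: 268a − 68b = −83;  Shot 3−Shot 1: 302a − 229b = −177.
Solving gives a = −0.17071, b = 0.54780.
Then c = 1078 − a·76 − b·513 = 809.95.
At (620, 9): z = −105.8 + 4.9 + 809.95 = 709.0 m.

709.0 m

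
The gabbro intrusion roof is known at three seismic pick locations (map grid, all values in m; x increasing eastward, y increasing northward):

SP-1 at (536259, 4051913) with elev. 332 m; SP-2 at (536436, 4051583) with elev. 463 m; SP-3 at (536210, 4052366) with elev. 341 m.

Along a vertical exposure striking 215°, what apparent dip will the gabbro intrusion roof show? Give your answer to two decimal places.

33.46°

Let the plane be z = a·x + b·y + c.
SP-2−SP-1: 177a − 330b = 131;  SP-3−SP-1: −49a + 453b = 9.
Solving gives a = 0.97347, b = 0.12517.
Unit vector along 215° is (sin 215°, cos 215°) = (-0.5736, -0.8192).
Slope in that direction = a·(-0.5736) + b·(-0.8192) = −0.66089.
Apparent dip = arctan|0.66089| = 33.46° (true dip is 44.5°, so apparent ≤ true as expected).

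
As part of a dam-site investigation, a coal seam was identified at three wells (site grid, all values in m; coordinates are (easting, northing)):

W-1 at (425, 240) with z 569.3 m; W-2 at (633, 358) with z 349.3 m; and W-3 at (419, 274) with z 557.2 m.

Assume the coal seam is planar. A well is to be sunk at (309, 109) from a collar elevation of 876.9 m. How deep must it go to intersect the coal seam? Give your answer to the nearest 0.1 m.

152.8 m

Two edge vectors: W-1→W-2 = (208, 118, -220), W-1→W-3 = (-6, 34, -12.1).
Normal n = (W-1→W-2) × (W-1→W-3) = (6052.2, 3836.8, 7780).
So ∂z/∂E = −n_x/n_z = −0.77792 and ∂z/∂N = −n_y/n_z = −0.49316.
Intercept c from W-1: 569.3 + 330.62 + 118.36 = 1018.27.
At (309, 109): z_contact = −240.38 − 53.75 + 1018.27 = 724.14 m.
Depth below ground = 876.9 − 724.14 = 152.8 m.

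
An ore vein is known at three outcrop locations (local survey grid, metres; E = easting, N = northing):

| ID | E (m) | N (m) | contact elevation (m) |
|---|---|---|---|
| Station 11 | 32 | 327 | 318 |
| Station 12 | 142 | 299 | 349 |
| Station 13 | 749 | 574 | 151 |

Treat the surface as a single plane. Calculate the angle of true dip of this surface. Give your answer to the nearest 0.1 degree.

40.7°

Two edge vectors: Station 11→Station 12 = (110, -28, 31), Station 11→Station 13 = (717, 247, -167).
Normal n = (Station 11→Station 12) × (Station 11→Station 13) = (-2981, 40597, 47246).
So ∂z/∂E = −n_x/n_z = 0.06310 and ∂z/∂N = −n_y/n_z = −0.85927.
Gradient magnitude |∇z| = √(a² + b²) = √(0.00398 + 0.73834) = 0.86158.
True dip = arctan(0.86158) = 40.7°, dipping toward N (azimuth ≈ 356°).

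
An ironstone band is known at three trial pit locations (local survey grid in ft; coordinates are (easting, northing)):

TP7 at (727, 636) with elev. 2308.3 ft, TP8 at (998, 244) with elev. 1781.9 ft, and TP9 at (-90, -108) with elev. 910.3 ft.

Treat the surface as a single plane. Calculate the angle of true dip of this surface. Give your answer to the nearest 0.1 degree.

57.6°

Two edge vectors: TP7→TP8 = (271, -392, -526.4), TP7→TP9 = (-817, -744, -1398).
Normal n = (TP7→TP8) × (TP7→TP9) = (156374.4, 808926.8, -521888).
So ∂z/∂E = −n_x/n_z = 0.29963 and ∂z/∂N = −n_y/n_z = 1.55000.
Gradient magnitude |∇z| = √(a² + b²) = √(0.08978 + 2.40250) = 1.57870.
True dip = arctan(1.57870) = 57.6°, dipping toward S (azimuth ≈ 191°).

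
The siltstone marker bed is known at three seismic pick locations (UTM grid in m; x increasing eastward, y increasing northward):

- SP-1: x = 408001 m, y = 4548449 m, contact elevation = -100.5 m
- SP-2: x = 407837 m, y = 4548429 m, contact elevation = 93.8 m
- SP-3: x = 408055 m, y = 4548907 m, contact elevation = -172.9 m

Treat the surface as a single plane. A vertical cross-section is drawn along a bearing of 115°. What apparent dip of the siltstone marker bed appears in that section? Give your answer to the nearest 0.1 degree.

Two edge vectors: SP-1→SP-2 = (-164, -20, 194.3), SP-1→SP-3 = (54, 458, -72.4).
Normal n = (SP-1→SP-2) × (SP-1→SP-3) = (-87541.4, -1381.4, -74032).
So ∂z/∂x = −n_x/n_z = −1.18248 and ∂z/∂y = −n_y/n_z = −0.01866.
Unit vector along 115° is (sin 115°, cos 115°) = (0.9063, -0.4226).
Slope in that direction = a·(0.9063) + b·(-0.4226) = −1.06381.
Apparent dip = arctan|1.06381| = 46.8° (true dip is 49.8°, so apparent ≤ true as expected).

46.8°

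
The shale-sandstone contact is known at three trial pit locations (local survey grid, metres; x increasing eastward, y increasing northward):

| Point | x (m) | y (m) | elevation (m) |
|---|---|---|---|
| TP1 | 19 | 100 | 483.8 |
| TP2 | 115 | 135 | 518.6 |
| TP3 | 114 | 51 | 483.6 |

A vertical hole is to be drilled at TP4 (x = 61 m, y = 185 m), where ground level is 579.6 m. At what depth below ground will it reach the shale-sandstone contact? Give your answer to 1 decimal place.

51.7 m

Two edge vectors: TP1→TP2 = (96, 35, 34.8), TP1→TP3 = (95, -49, -0.2).
Normal n = (TP1→TP2) × (TP1→TP3) = (1698.2, 3325.2, -8029).
So ∂z/∂x = −n_x/n_z = 0.21151 and ∂z/∂y = −n_y/n_z = 0.41415.
Intercept c from TP1: 483.8 − 4.02 − 41.41 = 438.37.
At (61, 185): z_contact = 12.90 + 76.62 + 438.37 = 527.89 m.
Depth below ground = 579.6 − 527.89 = 51.7 m.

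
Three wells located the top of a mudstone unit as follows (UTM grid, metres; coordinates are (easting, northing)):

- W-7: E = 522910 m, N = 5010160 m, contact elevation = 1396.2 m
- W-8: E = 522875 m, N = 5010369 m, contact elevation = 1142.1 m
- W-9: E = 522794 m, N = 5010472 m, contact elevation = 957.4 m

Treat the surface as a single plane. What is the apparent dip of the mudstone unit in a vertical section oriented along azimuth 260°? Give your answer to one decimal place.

36.3°

Two edge vectors: W-7→W-8 = (-35, 209, -254.1), W-7→W-9 = (-116, 312, -438.8).
Normal n = (W-7→W-8) × (W-7→W-9) = (-12430, 14117.6, 13324).
So ∂z/∂E = −n_x/n_z = 0.93290 and ∂z/∂N = −n_y/n_z = −1.05956.
Unit vector along 260° is (sin 260°, cos 260°) = (-0.9848, -0.1736).
Slope in that direction = a·(-0.9848) + b·(-0.1736) = −0.73474.
Apparent dip = arctan|0.73474| = 36.3° (true dip is 54.7°, so apparent ≤ true as expected).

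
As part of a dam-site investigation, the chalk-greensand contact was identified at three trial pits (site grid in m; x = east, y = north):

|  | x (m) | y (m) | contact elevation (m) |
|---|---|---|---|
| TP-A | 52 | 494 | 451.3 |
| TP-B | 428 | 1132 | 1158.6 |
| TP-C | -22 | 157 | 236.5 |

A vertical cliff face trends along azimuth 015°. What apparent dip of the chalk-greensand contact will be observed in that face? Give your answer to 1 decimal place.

34.0°

Two edge vectors: TP-A→TP-B = (376, 638, 707.3), TP-A→TP-C = (-74, -337, -214.8).
Normal n = (TP-A→TP-B) × (TP-A→TP-C) = (101317.7, 28424.6, -79500).
So ∂z/∂x = −n_x/n_z = 1.27444 and ∂z/∂y = −n_y/n_z = 0.35754.
Unit vector along 015° is (sin 15°, cos 15°) = (0.2588, 0.9659).
Slope in that direction = a·(0.2588) + b·(0.9659) = 0.67521.
Apparent dip = arctan|0.67521| = 34.0° (true dip is 52.9°, so apparent ≤ true as expected).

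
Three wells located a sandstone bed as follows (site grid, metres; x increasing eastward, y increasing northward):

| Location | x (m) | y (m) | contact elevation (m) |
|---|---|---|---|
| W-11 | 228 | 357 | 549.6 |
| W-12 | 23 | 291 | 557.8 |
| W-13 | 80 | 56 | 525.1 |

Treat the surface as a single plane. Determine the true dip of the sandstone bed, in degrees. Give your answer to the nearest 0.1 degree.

8.2°

Let the plane be z = a·x + b·y + c.
W-12−W-11: −205a − 66b = 8.2;  W-13−W-11: −148a − 301b = −24.5.
Solving gives a = −0.07866, b = 0.12007.
Gradient magnitude |∇z| = √(a² + b²) = √(0.00619 + 0.01442) = 0.14354.
True dip = arctan(0.14354) = 8.2°, dipping toward SSE (azimuth ≈ 147°).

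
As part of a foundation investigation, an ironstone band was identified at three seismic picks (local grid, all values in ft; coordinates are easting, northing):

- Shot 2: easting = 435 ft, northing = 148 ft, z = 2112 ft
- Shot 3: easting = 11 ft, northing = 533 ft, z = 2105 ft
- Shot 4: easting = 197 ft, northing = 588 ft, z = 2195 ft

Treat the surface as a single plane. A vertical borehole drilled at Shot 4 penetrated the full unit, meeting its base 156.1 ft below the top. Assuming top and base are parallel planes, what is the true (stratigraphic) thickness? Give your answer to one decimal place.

137.6 ft

Let the plane be z = a·easting + b·northing + c.
Shot 3−Shot 2: −424a + 385b = −7;  Shot 4−Shot 2: −238a + 440b = 83.
Solving gives a = 0.36906, b = 0.38827.
|∇z| = √(a²+b²) = 0.53568, so dip δ = arctan(0.53568) = 28.18°.
True thickness = vertical thickness × cos δ = 156.1 × cos 28.18° = 137.6 ft.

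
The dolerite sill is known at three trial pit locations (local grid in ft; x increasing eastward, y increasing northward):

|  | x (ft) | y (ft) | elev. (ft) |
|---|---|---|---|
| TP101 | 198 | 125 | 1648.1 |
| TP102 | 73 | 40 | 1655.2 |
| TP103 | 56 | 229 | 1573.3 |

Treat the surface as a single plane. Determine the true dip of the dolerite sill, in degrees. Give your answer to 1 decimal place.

25.2°

Let the plane be z = a·x + b·y + c.
TP102−TP101: −125a − 85b = 7.1;  TP103−TP101: −142a + 104b = −74.8.
Solving gives a = 0.22416, b = −0.41317.
Gradient magnitude |∇z| = √(a² + b²) = √(0.05025 + 0.17071) = 0.47006.
True dip = arctan(0.47006) = 25.2°, dipping toward NNW (azimuth ≈ 332°).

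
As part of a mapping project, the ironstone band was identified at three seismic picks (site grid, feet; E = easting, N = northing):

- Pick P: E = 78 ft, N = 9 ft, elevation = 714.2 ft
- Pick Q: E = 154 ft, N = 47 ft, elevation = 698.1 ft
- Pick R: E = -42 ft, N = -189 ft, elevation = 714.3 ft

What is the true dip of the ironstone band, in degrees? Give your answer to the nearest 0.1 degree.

19.5°

Let the plane be z = a·E + b·N + c.
Pick Q−Pick P: 76a + 38b = −16.1;  Pick R−Pick P: −120a − 198b = 0.1.
Solving gives a = −0.30359, b = 0.18349.
Gradient magnitude |∇z| = √(a² + b²) = √(0.09216 + 0.03367) = 0.35473.
True dip = arctan(0.35473) = 19.5°, dipping toward ESE (azimuth ≈ 121°).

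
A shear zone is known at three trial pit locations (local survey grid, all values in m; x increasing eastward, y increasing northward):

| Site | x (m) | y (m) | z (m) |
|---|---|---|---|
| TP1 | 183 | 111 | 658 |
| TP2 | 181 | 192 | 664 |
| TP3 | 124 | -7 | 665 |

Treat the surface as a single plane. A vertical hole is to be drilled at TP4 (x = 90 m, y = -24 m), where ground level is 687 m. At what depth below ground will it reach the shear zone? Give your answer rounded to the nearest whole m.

Two edge vectors: TP1→TP2 = (-2, 81, 6), TP1→TP3 = (-59, -118, 7).
Normal n = (TP1→TP2) × (TP1→TP3) = (1275, -340, 5015).
So ∂z/∂x = −n_x/n_z = −0.25424 and ∂z/∂y = −n_y/n_z = 0.06780.
Intercept c from TP1: 658 + 46.53 − 7.53 = 697.00.
At (90, -24): z_contact = −22.9 − 1.6 + 697.00 = 672.5 m.
Depth below ground = 687 − 672.5 = 15 m.

15 m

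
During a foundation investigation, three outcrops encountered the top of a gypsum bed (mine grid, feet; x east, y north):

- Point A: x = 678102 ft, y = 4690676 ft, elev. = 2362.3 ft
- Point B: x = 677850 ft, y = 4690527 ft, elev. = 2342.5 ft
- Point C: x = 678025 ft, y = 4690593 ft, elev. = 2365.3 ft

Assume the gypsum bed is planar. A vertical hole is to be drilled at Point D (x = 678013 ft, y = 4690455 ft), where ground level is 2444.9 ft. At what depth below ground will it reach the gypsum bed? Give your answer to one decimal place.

48.9 ft

Two edge vectors: Point A→Point B = (-252, -149, -19.8), Point A→Point C = (-77, -83, 3).
Normal n = (Point A→Point B) × (Point A→Point C) = (-2090.4, 2280.6, 9443).
So ∂z/∂x = −n_x/n_z = 0.221370327 and ∂z/∂y = −n_y/n_z = −0.241512231.
Intercept c from Point A: 2362.3 − 150111.66 + 1132855.63 = 985106.27.
At (678013, 4690455): z_contact = 150091.96 − 1132802.25 + 985106.27 = 2395.97 ft.
Depth below ground = 2444.9 − 2395.97 = 48.9 ft.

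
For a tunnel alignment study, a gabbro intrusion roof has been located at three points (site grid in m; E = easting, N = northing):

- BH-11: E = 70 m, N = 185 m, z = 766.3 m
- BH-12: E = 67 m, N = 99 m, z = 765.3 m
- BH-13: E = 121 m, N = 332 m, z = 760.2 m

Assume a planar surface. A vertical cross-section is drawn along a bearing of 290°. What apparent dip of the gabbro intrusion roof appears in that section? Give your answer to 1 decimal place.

Let the plane be z = a·E + b·N + c.
BH-12−BH-11: −3a − 86b = −1;  BH-13−BH-11: 51a + 147b = −6.1.
Solving gives a = −0.17024, b = 0.01757.
Unit vector along 290° is (sin 290°, cos 290°) = (-0.9397, 0.3420).
Slope in that direction = a·(-0.9397) + b·(0.3420) = 0.16598.
Apparent dip = arctan|0.16598| = 9.4° (true dip is 9.7°, so apparent ≤ true as expected).

9.4°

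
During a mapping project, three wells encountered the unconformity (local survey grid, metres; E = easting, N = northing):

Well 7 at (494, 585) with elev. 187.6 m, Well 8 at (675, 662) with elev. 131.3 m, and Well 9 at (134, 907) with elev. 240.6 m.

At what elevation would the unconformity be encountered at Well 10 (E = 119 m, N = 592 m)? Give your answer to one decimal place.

Two edge vectors: Well 7→Well 8 = (181, 77, -56.3), Well 7→Well 9 = (-360, 322, 53).
Normal n = (Well 7→Well 8) × (Well 7→Well 9) = (22209.6, 10675, 86002).
So ∂z/∂E = −n_x/n_z = −0.25825 and ∂z/∂N = −n_y/n_z = −0.12413.
Intercept c from Well 7: 187.6 + 127.57 + 72.61 = 387.79.
At (119, 592): z = −30.7 − 73.5 + 387.79 = 283.6 m.

283.6 m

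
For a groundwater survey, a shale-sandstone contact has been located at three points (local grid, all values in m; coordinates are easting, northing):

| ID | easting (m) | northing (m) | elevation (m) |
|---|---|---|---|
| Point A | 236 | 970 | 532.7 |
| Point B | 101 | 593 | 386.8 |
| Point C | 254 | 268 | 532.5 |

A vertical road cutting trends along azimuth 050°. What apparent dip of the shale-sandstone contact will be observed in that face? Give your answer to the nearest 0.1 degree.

Let the plane be z = a·easting + b·northing + c.
Point B−Point A: −135a − 377b = −145.9;  Point C−Point A: 18a − 702b = −0.2.
Solving gives a = 1.00778, b = 0.02613.
Unit vector along 050° is (sin 50°, cos 50°) = (0.7660, 0.6428).
Slope in that direction = a·(0.7660) + b·(0.6428) = 0.78880.
Apparent dip = arctan|0.78880| = 38.3° (true dip is 45.2°, so apparent ≤ true as expected).

38.3°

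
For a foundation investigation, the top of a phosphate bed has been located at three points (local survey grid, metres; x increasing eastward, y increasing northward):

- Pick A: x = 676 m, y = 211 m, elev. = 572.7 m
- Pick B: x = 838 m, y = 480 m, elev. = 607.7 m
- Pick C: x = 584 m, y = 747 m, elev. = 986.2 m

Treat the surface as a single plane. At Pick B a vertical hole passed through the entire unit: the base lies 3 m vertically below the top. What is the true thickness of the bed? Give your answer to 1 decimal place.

2.1 m

Let the plane be z = a·x + b·y + c.
Pick B−Pick A: 162a + 269b = 35;  Pick C−Pick A: −92a + 536b = 413.5.
Solving gives a = −0.82875, b = 0.62921.
|∇z| = √(a²+b²) = 1.04054, so dip δ = arctan(1.04054) = 46.14°.
True thickness = vertical thickness × cos δ = 3 × cos 46.14° = 2.1 m.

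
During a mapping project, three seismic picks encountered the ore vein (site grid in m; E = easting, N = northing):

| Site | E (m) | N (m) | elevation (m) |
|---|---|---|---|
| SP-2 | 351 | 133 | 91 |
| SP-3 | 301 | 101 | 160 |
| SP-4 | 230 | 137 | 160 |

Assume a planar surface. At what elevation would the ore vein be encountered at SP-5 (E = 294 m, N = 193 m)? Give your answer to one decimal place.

Two edge vectors: SP-2→SP-3 = (-50, -32, 69), SP-2→SP-4 = (-121, 4, 69).
Normal n = (SP-2→SP-3) × (SP-2→SP-4) = (-2484, -4899, -4072).
So ∂z/∂E = −n_x/n_z = −0.61002 and ∂z/∂N = −n_y/n_z = −1.20309.
Intercept c from SP-2: 91 + 214.12 + 160.01 = 465.13.
At (294, 193): z = −179.3 − 232.2 + 465.13 = 53.6 m.

53.6 m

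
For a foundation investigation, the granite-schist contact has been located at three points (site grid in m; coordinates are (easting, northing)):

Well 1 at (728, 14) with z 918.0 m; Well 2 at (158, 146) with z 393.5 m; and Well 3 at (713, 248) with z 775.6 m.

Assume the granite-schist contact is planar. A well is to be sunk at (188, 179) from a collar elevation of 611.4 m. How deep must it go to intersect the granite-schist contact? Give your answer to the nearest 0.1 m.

Let the plane be z = a·E + b·N + c.
Well 2−Well 1: −570a + 132b = −524.5;  Well 3−Well 1: −15a + 234b = −142.4.
Solving gives a = 0.79099, b = −0.55784.
Then c = 918 − a·728 − b·14 = 349.97.
At (188, 179): z_contact = 148.71 − 99.85 + 349.97 = 398.82 m.
Depth below ground = 611.4 − 398.82 = 212.6 m.

212.6 m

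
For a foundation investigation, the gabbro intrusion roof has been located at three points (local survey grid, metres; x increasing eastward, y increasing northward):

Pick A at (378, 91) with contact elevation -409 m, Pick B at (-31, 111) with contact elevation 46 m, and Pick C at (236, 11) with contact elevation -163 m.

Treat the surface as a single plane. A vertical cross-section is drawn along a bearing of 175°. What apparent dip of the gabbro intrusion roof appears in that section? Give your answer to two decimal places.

42.22°

Two edge vectors: Pick A→Pick B = (-409, 20, 455), Pick A→Pick C = (-142, -80, 246).
Normal n = (Pick A→Pick B) × (Pick A→Pick C) = (41320, 36004, 35560).
So ∂z/∂x = −n_x/n_z = −1.16198 and ∂z/∂y = −n_y/n_z = −1.01249.
Unit vector along 175° is (sin 175°, cos 175°) = (0.0872, -0.9962).
Slope in that direction = a·(0.0872) + b·(-0.9962) = 0.90736.
Apparent dip = arctan|0.90736| = 42.22° (true dip is 57.0°, so apparent ≤ true as expected).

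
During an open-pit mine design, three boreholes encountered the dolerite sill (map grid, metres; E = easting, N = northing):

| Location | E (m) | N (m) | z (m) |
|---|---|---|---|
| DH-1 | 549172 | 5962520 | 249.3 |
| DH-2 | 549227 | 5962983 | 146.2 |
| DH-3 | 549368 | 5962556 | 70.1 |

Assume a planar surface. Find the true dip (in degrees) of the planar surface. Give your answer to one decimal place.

42.0°

Two edge vectors: DH-1→DH-2 = (55, 463, -103.1), DH-1→DH-3 = (196, 36, -179.2).
Normal n = (DH-1→DH-2) × (DH-1→DH-3) = (-79258, -10351.6, -88768).
So ∂z/∂E = −n_x/n_z = −0.89287 and ∂z/∂N = −n_y/n_z = −0.11661.
Gradient magnitude |∇z| = √(a² + b²) = √(0.79721 + 0.01360) = 0.90045.
True dip = arctan(0.90045) = 42.0°, dipping toward E (azimuth ≈ 083°).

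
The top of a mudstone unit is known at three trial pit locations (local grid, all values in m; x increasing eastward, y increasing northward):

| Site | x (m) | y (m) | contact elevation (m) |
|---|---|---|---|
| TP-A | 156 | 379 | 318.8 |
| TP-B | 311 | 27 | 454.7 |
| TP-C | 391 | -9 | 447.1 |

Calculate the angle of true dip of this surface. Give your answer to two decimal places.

Let the plane be z = a·x + b·y + c.
TP-B−TP-A: 155a − 352b = 135.9;  TP-C−TP-A: 235a − 388b = 128.3.
Solving gives a = −0.33515, b = −0.53366.
Gradient magnitude |∇z| = √(a² + b²) = √(0.11232 + 0.28479) = 0.63017.
True dip = arctan(0.63017) = 32.22°, dipping toward NNE (azimuth ≈ 032°).

32.22°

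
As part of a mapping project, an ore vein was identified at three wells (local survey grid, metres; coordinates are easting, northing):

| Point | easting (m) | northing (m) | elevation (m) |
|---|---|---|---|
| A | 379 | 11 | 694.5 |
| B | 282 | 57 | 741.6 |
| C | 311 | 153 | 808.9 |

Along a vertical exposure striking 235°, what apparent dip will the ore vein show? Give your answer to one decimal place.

Two edge vectors: A→B = (-97, 46, 47.1), A→C = (-68, 142, 114.4).
Normal n = (A→B) × (A→C) = (-1425.8, 7894, -10646).
So ∂z/∂easting = −n_x/n_z = −0.13393 and ∂z/∂northing = −n_y/n_z = 0.74150.
Unit vector along 235° is (sin 235°, cos 235°) = (-0.8192, -0.5736).
Slope in that direction = a·(-0.8192) + b·(-0.5736) = −0.31560.
Apparent dip = arctan|0.31560| = 17.5° (true dip is 37.0°, so apparent ≤ true as expected).

17.5°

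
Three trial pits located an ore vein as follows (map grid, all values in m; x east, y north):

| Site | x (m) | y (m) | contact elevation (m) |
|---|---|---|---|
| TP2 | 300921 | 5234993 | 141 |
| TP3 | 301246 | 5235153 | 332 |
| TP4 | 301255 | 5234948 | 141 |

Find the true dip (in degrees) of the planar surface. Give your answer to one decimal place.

Let the plane be z = a·x + b·y + c.
TP3−TP2: 325a + 160b = 191;  TP4−TP2: 334a − 45b = 0.
Solving gives a = 0.12628, b = 0.93725.
Gradient magnitude |∇z| = √(a² + b²) = √(0.01595 + 0.87844) = 0.94572.
True dip = arctan(0.94572) = 43.4°, dipping toward S (azimuth ≈ 188°).

43.4°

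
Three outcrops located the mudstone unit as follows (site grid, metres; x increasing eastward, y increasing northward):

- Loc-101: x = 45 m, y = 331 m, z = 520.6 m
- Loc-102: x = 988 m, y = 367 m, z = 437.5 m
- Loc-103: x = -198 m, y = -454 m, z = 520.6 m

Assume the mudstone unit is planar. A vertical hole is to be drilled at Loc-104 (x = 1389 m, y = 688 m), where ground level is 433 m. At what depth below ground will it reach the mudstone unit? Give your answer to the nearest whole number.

Two edge vectors: Loc-101→Loc-102 = (943, 36, -83.1), Loc-101→Loc-103 = (-243, -785, 0).
Normal n = (Loc-101→Loc-102) × (Loc-101→Loc-103) = (-65233.5, 20193.3, -731507).
So ∂z/∂x = −n_x/n_z = −0.08918 and ∂z/∂y = −n_y/n_z = 0.02761.
Intercept c from Loc-101: 520.6 + 4.01 − 9.14 = 515.48.
At (1389, 688): z_contact = −123.9 + 19.0 + 515.48 = 410.6 m.
Depth below ground = 433 − 410.6 = 22 m.

22 m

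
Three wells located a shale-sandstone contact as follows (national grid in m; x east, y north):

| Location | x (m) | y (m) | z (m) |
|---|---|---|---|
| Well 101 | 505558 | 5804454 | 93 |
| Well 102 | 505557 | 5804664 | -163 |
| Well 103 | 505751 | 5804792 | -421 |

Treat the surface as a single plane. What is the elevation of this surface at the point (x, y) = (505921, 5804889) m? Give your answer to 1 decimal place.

-628.6 m

Two edge vectors: Well 101→Well 102 = (-1, 210, -256), Well 101→Well 103 = (193, 338, -514).
Normal n = (Well 101→Well 102) × (Well 101→Well 103) = (-21412, -49922, -40868).
So ∂z/∂x = −n_x/n_z = −0.523930704 and ∂z/∂y = −n_y/n_z = −1.221542527.
Intercept c from Well 101: 93 + 264877.36 + 7090387.41 = 7355357.77.
At (505921, 5804889): z = −265067.5 − 7090918.8 + 7355357.77 = -628.6 m.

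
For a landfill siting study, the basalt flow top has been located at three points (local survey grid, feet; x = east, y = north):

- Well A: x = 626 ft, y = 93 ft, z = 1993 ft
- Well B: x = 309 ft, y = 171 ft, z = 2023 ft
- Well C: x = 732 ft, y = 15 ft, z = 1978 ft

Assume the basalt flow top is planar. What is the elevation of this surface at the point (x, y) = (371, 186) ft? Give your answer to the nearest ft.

2020 ft

Two edge vectors: Well A→Well B = (-317, 78, 30), Well A→Well C = (106, -78, -15).
Normal n = (Well A→Well B) × (Well A→Well C) = (1170, -1575, 16458).
So ∂z/∂x = −n_x/n_z = −0.07109 and ∂z/∂y = −n_y/n_z = 0.09570.
Intercept c from Well A: 1993 + 44.50 − 8.90 = 2028.60.
At (371, 186): z = −26.4 + 17.8 + 2028.60 = 2020.0 ft.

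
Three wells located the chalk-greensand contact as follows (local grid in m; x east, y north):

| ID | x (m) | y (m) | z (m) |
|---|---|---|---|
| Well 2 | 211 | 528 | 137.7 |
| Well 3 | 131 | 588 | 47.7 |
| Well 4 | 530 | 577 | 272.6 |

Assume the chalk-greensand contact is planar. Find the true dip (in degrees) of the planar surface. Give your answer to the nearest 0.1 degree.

43.5°

Two edge vectors: Well 2→Well 3 = (-80, 60, -90), Well 2→Well 4 = (319, 49, 134.9).
Normal n = (Well 2→Well 3) × (Well 2→Well 4) = (12504, -17918, -23060).
So ∂z/∂x = −n_x/n_z = 0.54224 and ∂z/∂y = −n_y/n_z = −0.77702.
Gradient magnitude |∇z| = √(a² + b²) = √(0.29402 + 0.60375) = 0.94751.
True dip = arctan(0.94751) = 43.5°, dipping toward NW (azimuth ≈ 325°).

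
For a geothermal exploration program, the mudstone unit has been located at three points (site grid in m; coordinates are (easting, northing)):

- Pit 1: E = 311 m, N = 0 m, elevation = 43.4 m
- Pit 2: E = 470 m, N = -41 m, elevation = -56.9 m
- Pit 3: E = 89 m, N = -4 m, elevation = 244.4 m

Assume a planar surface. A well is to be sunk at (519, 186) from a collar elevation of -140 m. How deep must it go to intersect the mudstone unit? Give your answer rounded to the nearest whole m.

186 m

Two edge vectors: Pit 1→Pit 2 = (159, -41, -100.3), Pit 1→Pit 3 = (-222, -4, 201).
Normal n = (Pit 1→Pit 2) × (Pit 1→Pit 3) = (-8642.2, -9692.4, -9738).
So ∂z/∂E = −n_x/n_z = −0.88747 and ∂z/∂N = −n_y/n_z = −0.99532.
Intercept c from Pit 1: 43.4 + 276.00 + 0.00 = 319.40.
At (519, 186): z_contact = −460.6 − 185.1 + 319.40 = -326.3 m.
Depth below ground = -140 − (-326.3) = 186 m.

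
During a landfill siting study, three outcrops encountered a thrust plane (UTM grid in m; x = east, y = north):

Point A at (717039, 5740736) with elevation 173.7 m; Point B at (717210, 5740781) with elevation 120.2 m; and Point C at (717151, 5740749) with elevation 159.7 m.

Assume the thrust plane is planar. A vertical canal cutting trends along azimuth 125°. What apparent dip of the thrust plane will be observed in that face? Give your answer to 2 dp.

Two edge vectors: Point A→Point B = (171, 45, -53.5), Point A→Point C = (112, 13, -14).
Normal n = (Point A→Point B) × (Point A→Point C) = (65.5, -3598, -2817).
So ∂z/∂x = −n_x/n_z = 0.02325 and ∂z/∂y = −n_y/n_z = −1.27725.
Unit vector along 125° is (sin 125°, cos 125°) = (0.8192, -0.5736).
Slope in that direction = a·(0.8192) + b·(-0.5736) = 0.75164.
Apparent dip = arctan|0.75164| = 36.93° (true dip is 51.9°, so apparent ≤ true as expected).

36.93°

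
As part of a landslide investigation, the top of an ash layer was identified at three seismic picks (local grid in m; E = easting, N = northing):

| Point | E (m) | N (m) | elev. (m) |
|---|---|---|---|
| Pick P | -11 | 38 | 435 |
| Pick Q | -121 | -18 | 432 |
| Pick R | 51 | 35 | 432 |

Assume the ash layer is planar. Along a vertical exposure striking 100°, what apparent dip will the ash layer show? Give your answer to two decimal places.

3.70°

Two edge vectors: Pick P→Pick Q = (-110, -56, -3), Pick P→Pick R = (62, -3, -3).
Normal n = (Pick P→Pick Q) × (Pick P→Pick R) = (159, -516, 3802).
So ∂z/∂E = −n_x/n_z = −0.04182 and ∂z/∂N = −n_y/n_z = 0.13572.
Unit vector along 100° is (sin 100°, cos 100°) = (0.9848, -0.1736).
Slope in that direction = a·(0.9848) + b·(-0.1736) = −0.06475.
Apparent dip = arctan|0.06475| = 3.70° (true dip is 8.1°, so apparent ≤ true as expected).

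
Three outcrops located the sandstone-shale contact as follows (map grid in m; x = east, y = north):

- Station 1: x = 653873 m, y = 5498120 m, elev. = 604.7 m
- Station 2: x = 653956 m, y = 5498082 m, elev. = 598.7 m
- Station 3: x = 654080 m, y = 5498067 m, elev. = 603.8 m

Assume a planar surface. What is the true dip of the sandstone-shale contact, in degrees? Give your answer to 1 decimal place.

19.1°

Two edge vectors: Station 1→Station 2 = (83, -38, -6), Station 1→Station 3 = (207, -53, -0.9).
Normal n = (Station 1→Station 2) × (Station 1→Station 3) = (-283.8, -1167.3, 3467).
So ∂z/∂x = −n_x/n_z = 0.08186 and ∂z/∂y = −n_y/n_z = 0.33669.
Gradient magnitude |∇z| = √(a² + b²) = √(0.00670 + 0.11336) = 0.34650.
True dip = arctan(0.34650) = 19.1°, dipping toward SSW (azimuth ≈ 194°).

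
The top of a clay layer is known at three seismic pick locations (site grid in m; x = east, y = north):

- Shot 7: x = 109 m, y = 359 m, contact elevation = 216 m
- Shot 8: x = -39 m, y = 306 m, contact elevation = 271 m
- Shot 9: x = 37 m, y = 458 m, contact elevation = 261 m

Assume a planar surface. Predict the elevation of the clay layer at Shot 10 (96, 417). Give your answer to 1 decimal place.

Two edge vectors: Shot 7→Shot 8 = (-148, -53, 55), Shot 7→Shot 9 = (-72, 99, 45).
Normal n = (Shot 7→Shot 8) × (Shot 7→Shot 9) = (-7830, 2700, -18468).
So ∂z/∂x = −n_x/n_z = −0.42398 and ∂z/∂y = −n_y/n_z = 0.14620.
Intercept c from Shot 7: 216 + 46.21 − 52.49 = 209.73.
At (96, 417): z = −40.7 + 61.0 + 209.73 = 230.0 m.

230.0 m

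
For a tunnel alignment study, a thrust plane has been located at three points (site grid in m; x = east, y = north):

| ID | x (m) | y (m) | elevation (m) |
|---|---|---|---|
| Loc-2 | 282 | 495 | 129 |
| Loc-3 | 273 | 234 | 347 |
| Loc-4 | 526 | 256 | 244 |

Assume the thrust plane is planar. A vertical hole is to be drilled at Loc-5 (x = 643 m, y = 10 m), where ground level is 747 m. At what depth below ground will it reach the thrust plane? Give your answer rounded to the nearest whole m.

Two edge vectors: Loc-2→Loc-3 = (-9, -261, 218), Loc-2→Loc-4 = (244, -239, 115).
Normal n = (Loc-2→Loc-3) × (Loc-2→Loc-4) = (22087, 54227, 65835).
So ∂z/∂x = −n_x/n_z = −0.33549 and ∂z/∂y = −n_y/n_z = −0.82368.
Intercept c from Loc-2: 129 + 94.61 + 407.72 = 631.33.
At (643, 10): z_contact = −215.7 − 8.2 + 631.33 = 407.4 m.
Depth below ground = 747 − 407.4 = 340 m.

340 m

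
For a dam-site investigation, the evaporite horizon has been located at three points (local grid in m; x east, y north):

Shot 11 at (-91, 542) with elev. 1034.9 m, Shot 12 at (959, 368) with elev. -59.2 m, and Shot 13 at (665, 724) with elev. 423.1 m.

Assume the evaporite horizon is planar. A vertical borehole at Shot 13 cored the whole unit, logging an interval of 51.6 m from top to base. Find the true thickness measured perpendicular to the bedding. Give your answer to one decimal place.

34.6 m

Let the plane be z = a·x + b·y + c.
Shot 12−Shot 11: 1050a − 174b = −1094.1;  Shot 13−Shot 11: 756a + 182b = −611.8.
Solving gives a = −0.94711, b = 0.57261.
|∇z| = √(a²+b²) = 1.10675, so dip δ = arctan(1.10675) = 47.90°.
True thickness = vertical thickness × cos δ = 51.6 × cos 47.90° = 34.6 m.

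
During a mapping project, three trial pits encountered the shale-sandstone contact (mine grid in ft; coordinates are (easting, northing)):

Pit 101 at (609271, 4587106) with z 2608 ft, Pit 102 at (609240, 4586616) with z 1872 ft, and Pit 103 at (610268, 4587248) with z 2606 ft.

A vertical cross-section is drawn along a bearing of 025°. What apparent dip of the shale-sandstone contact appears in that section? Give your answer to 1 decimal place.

52.0°

Two edge vectors: Pit 101→Pit 102 = (-31, -490, -736), Pit 101→Pit 103 = (997, 142, -2).
Normal n = (Pit 101→Pit 102) × (Pit 101→Pit 103) = (105492, -733854, 484128).
So ∂z/∂E = −n_x/n_z = −0.21790 and ∂z/∂N = −n_y/n_z = 1.51583.
Unit vector along 025° is (sin 25°, cos 25°) = (0.4226, 0.9063).
Slope in that direction = a·(0.4226) + b·(0.9063) = 1.28172.
Apparent dip = arctan|1.28172| = 52.0° (true dip is 56.9°, so apparent ≤ true as expected).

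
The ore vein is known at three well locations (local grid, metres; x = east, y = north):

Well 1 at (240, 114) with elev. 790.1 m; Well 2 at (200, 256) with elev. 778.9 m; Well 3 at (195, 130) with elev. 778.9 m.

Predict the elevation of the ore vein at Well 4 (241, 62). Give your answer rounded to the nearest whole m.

Two edge vectors: Well 1→Well 2 = (-40, 142, -11.2), Well 1→Well 3 = (-45, 16, -11.2).
Normal n = (Well 1→Well 2) × (Well 1→Well 3) = (-1411.2, 56, 5750).
So ∂z/∂x = −n_x/n_z = 0.24543 and ∂z/∂y = −n_y/n_z = −0.00974.
Intercept c from Well 1: 790.1 − 58.90 + 1.11 = 732.31.
At (241, 62): z = 59.1 − 0.6 + 732.31 = 790.9 m.

791 m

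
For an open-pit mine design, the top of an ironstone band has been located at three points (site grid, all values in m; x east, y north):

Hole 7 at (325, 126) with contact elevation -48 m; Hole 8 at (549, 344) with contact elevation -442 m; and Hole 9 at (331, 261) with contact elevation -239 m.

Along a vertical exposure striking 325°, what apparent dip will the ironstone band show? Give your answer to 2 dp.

Two edge vectors: Hole 7→Hole 8 = (224, 218, -394), Hole 7→Hole 9 = (6, 135, -191).
Normal n = (Hole 7→Hole 8) × (Hole 7→Hole 9) = (11552, 40420, 28932).
So ∂z/∂x = −n_x/n_z = −0.39928 and ∂z/∂y = −n_y/n_z = −1.39707.
Unit vector along 325° is (sin 325°, cos 325°) = (-0.5736, 0.8192).
Slope in that direction = a·(-0.5736) + b·(0.8192) = −0.91539.
Apparent dip = arctan|0.91539| = 42.47° (true dip is 55.5°, so apparent ≤ true as expected).

42.47°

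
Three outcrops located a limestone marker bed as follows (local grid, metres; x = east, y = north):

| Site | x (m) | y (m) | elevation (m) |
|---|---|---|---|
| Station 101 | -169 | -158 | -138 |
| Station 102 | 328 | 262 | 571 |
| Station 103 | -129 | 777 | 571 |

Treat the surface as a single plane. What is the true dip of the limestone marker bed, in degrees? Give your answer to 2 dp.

Let the plane be z = a·x + b·y + c.
Station 102−Station 101: 497a + 420b = 709;  Station 103−Station 101: 40a + 935b = 709.
Solving gives a = 0.81522, b = 0.72341.
Gradient magnitude |∇z| = √(a² + b²) = √(0.66459 + 0.52333) = 1.08992.
True dip = arctan(1.08992) = 47.46°, dipping toward SW (azimuth ≈ 228°).

47.46°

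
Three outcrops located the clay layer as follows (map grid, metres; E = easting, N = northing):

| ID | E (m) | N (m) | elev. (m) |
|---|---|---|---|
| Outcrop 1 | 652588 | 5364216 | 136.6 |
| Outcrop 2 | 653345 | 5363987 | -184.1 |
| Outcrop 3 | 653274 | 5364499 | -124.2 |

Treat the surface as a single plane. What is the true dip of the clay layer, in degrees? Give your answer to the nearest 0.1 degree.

Let the plane be z = a·E + b·N + c.
Outcrop 2−Outcrop 1: 757a − 229b = −320.7;  Outcrop 3−Outcrop 1: 686a + 283b = −260.8.
Solving gives a = −0.40525, b = 0.06079.
Gradient magnitude |∇z| = √(a² + b²) = √(0.16423 + 0.00370) = 0.40979.
True dip = arctan(0.40979) = 22.3°, dipping toward E (azimuth ≈ 099°).

22.3°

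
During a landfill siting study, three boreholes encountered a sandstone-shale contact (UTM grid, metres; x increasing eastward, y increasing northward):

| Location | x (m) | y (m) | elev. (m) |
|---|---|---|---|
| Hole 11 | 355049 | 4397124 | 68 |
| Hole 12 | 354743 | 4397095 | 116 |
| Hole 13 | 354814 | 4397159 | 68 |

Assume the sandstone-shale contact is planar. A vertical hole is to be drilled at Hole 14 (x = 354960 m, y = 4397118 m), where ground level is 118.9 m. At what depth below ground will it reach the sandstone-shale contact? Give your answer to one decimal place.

Let the plane be z = a·x + b·y + c.
Hole 12−Hole 11: −306a − 29b = 48;  Hole 13−Hole 11: −235a + 35b = 0.
Solving gives a = −0.095863053, b = −0.643651926.
Then c = 68 − a·355049 − b·4397124 = 2864321.41.
At (354960, 4397118): z_contact = −34027.55 − 2830213.47 + 2864321.41 = 80.39 m.
Depth below ground = 118.9 − 80.39 = 38.5 m.

38.5 m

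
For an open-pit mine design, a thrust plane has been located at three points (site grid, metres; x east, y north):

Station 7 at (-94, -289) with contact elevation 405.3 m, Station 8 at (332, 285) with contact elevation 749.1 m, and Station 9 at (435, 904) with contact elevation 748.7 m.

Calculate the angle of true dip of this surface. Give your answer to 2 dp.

Two edge vectors: Station 7→Station 8 = (426, 574, 343.8), Station 7→Station 9 = (529, 1193, 343.4).
Normal n = (Station 7→Station 8) × (Station 7→Station 9) = (-213041.8, 35581.8, 204572).
So ∂z/∂x = −n_x/n_z = 1.04140 and ∂z/∂y = −n_y/n_z = −0.17393.
Gradient magnitude |∇z| = √(a² + b²) = √(1.08452 + 0.03025) = 1.05583.
True dip = arctan(1.05583) = 46.56°, dipping toward W (azimuth ≈ 279°).

46.56°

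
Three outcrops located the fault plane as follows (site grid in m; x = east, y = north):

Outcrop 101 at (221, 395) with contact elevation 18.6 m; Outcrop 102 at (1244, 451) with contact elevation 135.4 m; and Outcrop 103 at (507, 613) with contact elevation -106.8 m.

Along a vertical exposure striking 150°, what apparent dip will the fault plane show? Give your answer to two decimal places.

37.05°

Two edge vectors: Outcrop 101→Outcrop 102 = (1023, 56, 116.8), Outcrop 101→Outcrop 103 = (286, 218, -125.4).
Normal n = (Outcrop 101→Outcrop 102) × (Outcrop 101→Outcrop 103) = (-32484.8, 161689, 206998).
So ∂z/∂x = −n_x/n_z = 0.15693 and ∂z/∂y = −n_y/n_z = −0.78111.
Unit vector along 150° is (sin 150°, cos 150°) = (0.5000, -0.8660).
Slope in that direction = a·(0.5000) + b·(-0.8660) = 0.75493.
Apparent dip = arctan|0.75493| = 37.05° (true dip is 38.5°, so apparent ≤ true as expected).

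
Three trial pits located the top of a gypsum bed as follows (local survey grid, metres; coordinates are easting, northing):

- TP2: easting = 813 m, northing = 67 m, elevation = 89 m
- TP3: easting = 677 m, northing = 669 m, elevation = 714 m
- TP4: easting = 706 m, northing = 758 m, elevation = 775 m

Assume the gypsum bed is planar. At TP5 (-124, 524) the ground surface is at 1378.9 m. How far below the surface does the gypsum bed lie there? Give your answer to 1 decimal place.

282.3 m

Two edge vectors: TP2→TP3 = (-136, 602, 625), TP2→TP4 = (-107, 691, 686).
Normal n = (TP2→TP3) × (TP2→TP4) = (-18903, 26421, -29562).
So ∂z/∂easting = −n_x/n_z = −0.63944 and ∂z/∂northing = −n_y/n_z = 0.89375.
Intercept c from TP2: 89 + 519.86 − 59.88 = 548.98.
At (-124, 524): z_contact = 79.29 + 468.32 + 548.98 = 1096.59 m.
Depth below ground = 1378.9 − 1096.59 = 282.3 m.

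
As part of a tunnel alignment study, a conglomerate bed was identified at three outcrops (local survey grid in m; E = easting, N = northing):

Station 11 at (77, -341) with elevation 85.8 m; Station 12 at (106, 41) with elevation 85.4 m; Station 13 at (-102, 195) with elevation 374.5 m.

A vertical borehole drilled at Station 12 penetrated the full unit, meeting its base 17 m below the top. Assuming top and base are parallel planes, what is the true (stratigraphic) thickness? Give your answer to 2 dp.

10.26 m

Two edge vectors: Station 11→Station 12 = (29, 382, -0.4), Station 11→Station 13 = (-179, 536, 288.7).
Normal n = (Station 11→Station 12) × (Station 11→Station 13) = (110497.8, -8300.7, 83922).
So ∂z/∂E = −n_x/n_z = −1.31667 and ∂z/∂N = −n_y/n_z = 0.09891.
|∇z| = √(a²+b²) = 1.32038, so dip δ = arctan(1.32038) = 52.86°.
True thickness = vertical thickness × cos δ = 17 × cos 52.86° = 10.26 m.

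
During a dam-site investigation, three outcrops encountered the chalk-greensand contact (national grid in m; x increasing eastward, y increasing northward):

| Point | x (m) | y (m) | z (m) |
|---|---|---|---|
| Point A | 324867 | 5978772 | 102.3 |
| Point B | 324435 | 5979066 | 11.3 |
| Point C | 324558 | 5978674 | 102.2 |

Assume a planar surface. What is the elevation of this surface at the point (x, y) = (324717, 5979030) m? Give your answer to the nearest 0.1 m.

Two edge vectors: Point A→Point B = (-432, 294, -91), Point A→Point C = (-309, -98, -0.1).
Normal n = (Point A→Point B) × (Point A→Point C) = (-8947.4, 28075.8, 133182).
So ∂z/∂x = −n_x/n_z = 0.067181751 and ∂z/∂y = −n_y/n_z = −0.210807767.
Intercept c from Point A: 102.3 − 21825.13 + 1260371.57 = 1238648.74.
At (324717, 5979030): z = 21815.1 − 1260426.0 + 1238648.74 = 37.8 m.

37.8 m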